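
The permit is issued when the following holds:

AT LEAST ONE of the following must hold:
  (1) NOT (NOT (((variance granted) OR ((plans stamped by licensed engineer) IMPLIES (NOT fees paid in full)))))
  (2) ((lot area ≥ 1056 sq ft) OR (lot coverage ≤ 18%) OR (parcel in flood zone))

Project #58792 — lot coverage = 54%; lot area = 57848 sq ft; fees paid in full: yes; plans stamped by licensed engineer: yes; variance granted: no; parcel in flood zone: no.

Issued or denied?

Atomic conditions:
  variance granted: no → false
  plans stamped by licensed engineer: yes → true
  NOT fees paid in full: yes → false
  lot area ≥ 1056 sq ft: 57848 ≥ 1056 is true
  lot coverage ≤ 18%: 54 ≤ 18 is false
  parcel in flood zone: no → false
Combine:
[1.1.1.2] true → false = false
[1.1.1] false OR false = false
[1.1] NOT false = true
[1] NOT true = false
[2] true OR false OR false = true
[root] false OR true = true
Overall: true → issued

Issued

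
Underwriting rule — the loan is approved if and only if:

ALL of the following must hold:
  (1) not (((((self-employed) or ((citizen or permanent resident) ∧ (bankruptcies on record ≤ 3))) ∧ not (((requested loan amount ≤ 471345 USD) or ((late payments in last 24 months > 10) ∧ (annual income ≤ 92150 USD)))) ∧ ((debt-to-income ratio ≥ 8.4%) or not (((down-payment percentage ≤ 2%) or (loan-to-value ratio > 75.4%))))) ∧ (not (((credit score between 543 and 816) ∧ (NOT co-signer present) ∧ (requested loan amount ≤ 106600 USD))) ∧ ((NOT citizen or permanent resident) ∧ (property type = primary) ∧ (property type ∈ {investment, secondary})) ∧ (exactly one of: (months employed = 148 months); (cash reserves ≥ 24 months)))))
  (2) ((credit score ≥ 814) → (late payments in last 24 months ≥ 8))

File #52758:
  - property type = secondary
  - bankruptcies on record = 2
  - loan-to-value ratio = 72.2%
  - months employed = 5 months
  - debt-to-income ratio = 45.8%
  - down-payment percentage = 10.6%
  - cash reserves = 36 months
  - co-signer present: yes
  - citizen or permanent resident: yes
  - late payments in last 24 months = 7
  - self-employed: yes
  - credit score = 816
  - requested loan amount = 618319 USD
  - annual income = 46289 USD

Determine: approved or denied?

Denied

Atomic conditions:
  self-employed: yes → true
  citizen or permanent resident: yes → true
  bankruptcies on record ≤ 3: 2 ≤ 3 is true
  requested loan amount ≤ 471345 USD: 618319 ≤ 471345 is false
  late payments in last 24 months > 10: 7 > 10 is false
  annual income ≤ 92150 USD: 46289 ≤ 92150 is true
  debt-to-income ratio ≥ 8.4%: 45.8 ≥ 8.4 is true
  down-payment percentage ≤ 2%: 10.6 ≤ 2 is false
  loan-to-value ratio > 75.4%: 72.2 > 75.4 is false
  credit score between 543 and 816: 816 in [543, 816] is true
  NOT co-signer present: yes → false
  requested loan amount ≤ 106600 USD: 618319 ≤ 106600 is false
  NOT citizen or permanent resident: yes → false
  property type = primary: secondary == primary is false
  property type ∈ {investment, secondary}: secondary is in the set → true
  months employed = 148 months: 5 == 148 is false
  cash reserves ≥ 24 months: 36 ≥ 24 is true
  credit score ≥ 814: 816 ≥ 814 is true
  late payments in last 24 months ≥ 8: 7 ≥ 8 is false
Combine:
[1.1.1.1.2] true AND true = true
[1.1.1.1] true OR true = true
[1.1.1.2.1.2] false AND true = false
[1.1.1.2.1] false OR false = false
[1.1.1.2] NOT false = true
[1.1.1.3.2.1] false OR false = false
[1.1.1.3.2] NOT false = true
[1.1.1.3] true OR true = true
[1.1.1] true AND true AND true = true
[1.1.2.1.1] true AND false AND false = false
[1.1.2.1] NOT false = true
[1.1.2.2] false AND false AND true = false
[1.1.2.3] exactly-one(false, true) = true
[1.1.2] true AND false AND true = false
[1.1] true AND false = false
[1] NOT false = true
[2] true → false = false
[root] true AND false = false
Overall: false → denied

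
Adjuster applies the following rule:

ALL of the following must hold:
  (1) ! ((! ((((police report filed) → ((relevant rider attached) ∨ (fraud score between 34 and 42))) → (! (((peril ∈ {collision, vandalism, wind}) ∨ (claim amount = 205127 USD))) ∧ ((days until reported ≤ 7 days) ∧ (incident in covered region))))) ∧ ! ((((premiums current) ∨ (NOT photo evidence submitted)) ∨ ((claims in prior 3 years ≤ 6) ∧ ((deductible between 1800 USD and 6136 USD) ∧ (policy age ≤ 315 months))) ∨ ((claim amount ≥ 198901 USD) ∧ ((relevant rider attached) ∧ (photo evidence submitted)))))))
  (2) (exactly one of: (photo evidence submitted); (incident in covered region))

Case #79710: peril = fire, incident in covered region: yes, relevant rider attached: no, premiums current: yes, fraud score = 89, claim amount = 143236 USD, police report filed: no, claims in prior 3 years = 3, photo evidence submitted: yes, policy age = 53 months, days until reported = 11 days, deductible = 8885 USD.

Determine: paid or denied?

Atomic conditions:
  police report filed: no → false
  relevant rider attached: no → false
  fraud score between 34 and 42: 89 in [34, 42] is false
  peril ∈ {collision, vandalism, wind}: fire is not in the set → false
  claim amount = 205127 USD: 143236 == 205127 is false
  days until reported ≤ 7 days: 11 ≤ 7 is false
  incident in covered region: yes → true
  premiums current: yes → true
  NOT photo evidence submitted: yes → false
  claims in prior 3 years ≤ 6: 3 ≤ 6 is true
  deductible between 1800 USD and 6136 USD: 8885 in [1800, 6136] is false
  policy age ≤ 315 months: 53 ≤ 315 is true
  claim amount ≥ 198901 USD: 143236 ≥ 198901 is false
  photo evidence submitted: yes → true
Combine:
[1.1.1.1.1.2] false OR false = false
[1.1.1.1.1] false → false (antecedent false ⇒ implication holds) = true
[1.1.1.1.2.1.1] false OR false = false
[1.1.1.1.2.1] NOT false = true
[1.1.1.1.2.2] false AND true = false
[1.1.1.1.2] true AND false = false
[1.1.1.1] true → false = false
[1.1.1] NOT false = true
[1.1.2.1.1] true OR false = true
[1.1.2.1.2.2] false AND true = false
[1.1.2.1.2] true AND false = false
[1.1.2.1.3.2] false AND true = false
[1.1.2.1.3] false AND false = false
[1.1.2.1] true OR false OR false = true
[1.1.2] NOT true = false
[1.1] true AND false = false
[1] NOT false = true
[2] exactly-one(true, true) = false
[root] true AND false = false
Overall: false → denied

Denied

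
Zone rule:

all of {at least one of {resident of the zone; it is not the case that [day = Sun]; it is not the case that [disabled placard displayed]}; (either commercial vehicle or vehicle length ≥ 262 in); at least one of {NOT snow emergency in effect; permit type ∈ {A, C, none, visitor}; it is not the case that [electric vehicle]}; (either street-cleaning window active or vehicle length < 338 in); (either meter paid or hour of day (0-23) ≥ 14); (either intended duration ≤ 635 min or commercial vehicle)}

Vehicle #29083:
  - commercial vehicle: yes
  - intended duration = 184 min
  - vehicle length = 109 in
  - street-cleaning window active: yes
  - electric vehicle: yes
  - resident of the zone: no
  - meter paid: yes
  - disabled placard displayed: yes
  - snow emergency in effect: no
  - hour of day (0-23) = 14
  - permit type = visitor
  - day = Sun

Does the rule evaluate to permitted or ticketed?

Atomic conditions:
  resident of the zone: no → false
  day = Sun: Sun == Sun is true
  disabled placard displayed: yes → true
  commercial vehicle: yes → true
  vehicle length ≥ 262 in: 109 ≥ 262 is false
  NOT snow emergency in effect: no → true
  permit type ∈ {A, C, none, visitor}: visitor is in the set → true
  electric vehicle: yes → true
  street-cleaning window active: yes → true
  vehicle length < 338 in: 109 < 338 is true
  meter paid: yes → true
  hour of day (0-23) ≥ 14: 14 ≥ 14 is true
  intended duration ≤ 635 min: 184 ≤ 635 is true
Combine:
[1.2] NOT true = false
[1.3] NOT true = false
[1] false OR false OR false = false
[2] true OR false = true
[3.3] NOT true = false
[3] true OR true OR false = true
[4] true OR true = true
[5] true OR true = true
[6] true OR true = true
[root] false AND true AND true AND true AND true AND true = false
Overall: false → ticketed

Ticketed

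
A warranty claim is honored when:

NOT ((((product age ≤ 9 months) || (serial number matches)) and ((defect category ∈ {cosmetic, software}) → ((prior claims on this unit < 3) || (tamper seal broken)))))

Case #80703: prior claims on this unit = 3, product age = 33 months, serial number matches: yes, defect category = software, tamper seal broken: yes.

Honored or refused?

Refused

Atomic conditions:
  product age ≤ 9 months: 33 ≤ 9 is false
  serial number matches: yes → true
  defect category ∈ {cosmetic, software}: software is in the set → true
  prior claims on this unit < 3: 3 < 3 is false
  tamper seal broken: yes → true
Combine:
[1.1] false OR true = true
[1.2.2] false OR true = true
[1.2] true → true = true
[1] true AND true = true
[root] NOT true = false
Overall: false → refused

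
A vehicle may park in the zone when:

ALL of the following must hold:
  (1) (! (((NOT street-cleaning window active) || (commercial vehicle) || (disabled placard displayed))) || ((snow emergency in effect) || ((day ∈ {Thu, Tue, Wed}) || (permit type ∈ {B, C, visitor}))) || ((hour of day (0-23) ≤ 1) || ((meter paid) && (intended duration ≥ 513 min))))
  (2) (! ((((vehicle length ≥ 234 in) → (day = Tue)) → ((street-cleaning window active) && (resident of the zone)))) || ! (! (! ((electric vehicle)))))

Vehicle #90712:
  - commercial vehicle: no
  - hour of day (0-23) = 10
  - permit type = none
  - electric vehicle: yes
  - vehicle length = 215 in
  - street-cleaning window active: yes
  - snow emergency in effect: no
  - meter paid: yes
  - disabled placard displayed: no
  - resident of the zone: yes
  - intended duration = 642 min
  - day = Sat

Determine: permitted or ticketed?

Ticketed

Atomic conditions:
  NOT street-cleaning window active: yes → false
  commercial vehicle: no → false
  disabled placard displayed: no → false
  snow emergency in effect: no → false
  day ∈ {Thu, Tue, Wed}: Sat is not in the set → false
  permit type ∈ {B, C, visitor}: none is not in the set → false
  hour of day (0-23) ≤ 1: 10 ≤ 1 is false
  meter paid: yes → true
  intended duration ≥ 513 min: 642 ≥ 513 is true
  vehicle length ≥ 234 in: 215 ≥ 234 is false
  day = Tue: Sat == Tue is false
  street-cleaning window active: yes → true
  resident of the zone: yes → true
  electric vehicle: yes → true
Combine:
[1.1.1] false OR false OR false = false
[1.1] NOT false = true
[1.2.2] false OR false = false
[1.2] false OR false = false
[1.3.2] true AND true = true
[1.3] false OR true = true
[1] true OR false OR true = true
[2.1.1.1] false → false (antecedent false ⇒ implication holds) = true
[2.1.1.2] true AND true = true
[2.1.1] true → true = true
[2.1] NOT true = false
[2.2.1.1] NOT true = false
[2.2.1] NOT false = true
[2.2] NOT true = false
[2] false OR false = false
[root] true AND false = false
Overall: false → ticketed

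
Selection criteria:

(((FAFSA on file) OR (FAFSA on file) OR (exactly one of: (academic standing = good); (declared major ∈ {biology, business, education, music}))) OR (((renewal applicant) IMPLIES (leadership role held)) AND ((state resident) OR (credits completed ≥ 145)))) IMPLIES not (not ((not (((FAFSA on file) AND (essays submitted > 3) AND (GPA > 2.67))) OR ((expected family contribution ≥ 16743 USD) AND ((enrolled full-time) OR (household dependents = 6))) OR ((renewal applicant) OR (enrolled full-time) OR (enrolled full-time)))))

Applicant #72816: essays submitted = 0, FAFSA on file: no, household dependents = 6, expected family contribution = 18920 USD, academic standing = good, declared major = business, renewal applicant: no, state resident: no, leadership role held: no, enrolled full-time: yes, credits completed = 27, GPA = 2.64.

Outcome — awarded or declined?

Atomic conditions:
  FAFSA on file: no → false
  academic standing = good: good == good is true
  declared major ∈ {biology, business, education, music}: business is in the set → true
  renewal applicant: no → false
  leadership role held: no → false
  state resident: no → false
  credits completed ≥ 145: 27 ≥ 145 is false
  essays submitted > 3: 0 > 3 is false
  GPA > 2.67: 2.64 > 2.67 is false
  expected family contribution ≥ 16743 USD: 18920 ≥ 16743 is true
  enrolled full-time: yes → true
  household dependents = 6: 6 == 6 is true
Combine:
[1.1.3] exactly-one(true, true) = false
[1.1] false OR false OR false = false
[1.2.1] false → false (antecedent false ⇒ implication holds) = true
[1.2.2] false OR false = false
[1.2] true AND false = false
[1] false OR false = false
[2.1.1.1.1] false AND false AND false = false
[2.1.1.1] NOT false = true
[2.1.1.2.2] true OR true = true
[2.1.1.2] true AND true = true
[2.1.1.3] false OR true OR true = true
[2.1.1] true OR true OR true = true
[2.1] NOT true = false
[2] NOT false = true
[root] false → true (antecedent false ⇒ implication holds) = true
Overall: true → awarded

Awarded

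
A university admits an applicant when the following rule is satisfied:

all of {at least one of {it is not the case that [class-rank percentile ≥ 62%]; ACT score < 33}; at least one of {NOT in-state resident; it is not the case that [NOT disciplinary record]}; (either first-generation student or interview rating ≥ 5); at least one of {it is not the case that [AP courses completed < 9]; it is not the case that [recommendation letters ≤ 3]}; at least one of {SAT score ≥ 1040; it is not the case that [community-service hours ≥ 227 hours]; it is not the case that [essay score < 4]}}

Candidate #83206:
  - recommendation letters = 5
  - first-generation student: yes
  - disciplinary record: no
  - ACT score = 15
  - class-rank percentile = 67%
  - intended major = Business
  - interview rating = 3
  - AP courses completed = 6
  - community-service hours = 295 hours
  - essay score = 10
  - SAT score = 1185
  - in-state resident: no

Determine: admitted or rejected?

Atomic conditions:
  class-rank percentile ≥ 62%: 67 ≥ 62 is true
  ACT score < 33: 15 < 33 is true
  NOT in-state resident: no → true
  NOT disciplinary record: no → true
  first-generation student: yes → true
  interview rating ≥ 5: 3 ≥ 5 is false
  AP courses completed < 9: 6 < 9 is true
  recommendation letters ≤ 3: 5 ≤ 3 is false
  SAT score ≥ 1040: 1185 ≥ 1040 is true
  community-service hours ≥ 227 hours: 295 ≥ 227 is true
  essay score < 4: 10 < 4 is false
Combine:
[1.1] NOT true = false
[1] false OR true = true
[2.2] NOT true = false
[2] true OR false = true
[3] true OR false = true
[4.1] NOT true = false
[4.2] NOT false = true
[4] false OR true = true
[5.2] NOT true = false
[5.3] NOT false = true
[5] true OR false OR true = true
[root] true AND true AND true AND true AND true = true
Overall: true → admitted

Admitted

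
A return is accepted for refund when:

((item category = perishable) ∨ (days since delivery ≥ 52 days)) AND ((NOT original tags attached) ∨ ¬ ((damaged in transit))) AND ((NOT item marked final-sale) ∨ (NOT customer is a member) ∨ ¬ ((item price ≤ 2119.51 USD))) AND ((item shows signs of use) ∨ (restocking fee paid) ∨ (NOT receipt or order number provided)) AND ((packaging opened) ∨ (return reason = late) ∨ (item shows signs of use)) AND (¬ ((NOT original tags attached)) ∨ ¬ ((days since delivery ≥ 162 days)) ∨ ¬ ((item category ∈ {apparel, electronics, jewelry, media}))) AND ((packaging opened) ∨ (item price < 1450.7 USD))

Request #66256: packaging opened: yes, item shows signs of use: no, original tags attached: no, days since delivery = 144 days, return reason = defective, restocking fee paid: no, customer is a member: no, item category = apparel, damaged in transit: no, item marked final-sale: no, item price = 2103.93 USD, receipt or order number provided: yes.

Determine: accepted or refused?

Atomic conditions:
  item category = perishable: apparel == perishable is false
  days since delivery ≥ 52 days: 144 ≥ 52 is true
  NOT original tags attached: no → true
  damaged in transit: no → false
  NOT item marked final-sale: no → true
  NOT customer is a member: no → true
  item price ≤ 2119.51 USD: 2103.93 ≤ 2119.51 is true
  item shows signs of use: no → false
  restocking fee paid: no → false
  NOT receipt or order number provided: yes → false
  packaging opened: yes → true
  return reason = late: defective == late is false
  days since delivery ≥ 162 days: 144 ≥ 162 is false
  item category ∈ {apparel, electronics, jewelry, media}: apparel is in the set → true
  item price < 1450.7 USD: 2103.93 < 1450.7 is false
Combine:
[1] false OR true = true
[2.2] NOT false = true
[2] true OR true = true
[3.3] NOT true = false
[3] true OR true OR false = true
[4] false OR false OR false = false
[5] true OR false OR false = true
[6.1] NOT true = false
[6.2] NOT false = true
[6.3] NOT true = false
[6] false OR true OR false = true
[7] true OR false = true
[root] true AND true AND true AND false AND true AND true AND true = false
Overall: false → refused

Refused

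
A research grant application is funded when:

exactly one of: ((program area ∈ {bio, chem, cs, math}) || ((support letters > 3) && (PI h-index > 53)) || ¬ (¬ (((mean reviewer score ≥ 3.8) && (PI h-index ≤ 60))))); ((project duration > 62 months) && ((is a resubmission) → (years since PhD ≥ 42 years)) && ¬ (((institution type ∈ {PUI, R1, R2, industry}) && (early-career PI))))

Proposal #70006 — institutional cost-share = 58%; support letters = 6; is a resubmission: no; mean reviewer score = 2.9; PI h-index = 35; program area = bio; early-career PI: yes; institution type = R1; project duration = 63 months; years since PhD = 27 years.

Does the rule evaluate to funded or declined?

Atomic conditions:
  program area ∈ {bio, chem, cs, math}: bio is in the set → true
  support letters > 3: 6 > 3 is true
  PI h-index > 53: 35 > 53 is false
  mean reviewer score ≥ 3.8: 2.9 ≥ 3.8 is false
  PI h-index ≤ 60: 35 ≤ 60 is true
  project duration > 62 months: 63 > 62 is true
  is a resubmission: no → false
  years since PhD ≥ 42 years: 27 ≥ 42 is false
  institution type ∈ {PUI, R1, R2, industry}: R1 is in the set → true
  early-career PI: yes → true
Combine:
[1.2] true AND false = false
[1.3.1.1] false AND true = false
[1.3.1] NOT false = true
[1.3] NOT true = false
[1] true OR false OR false = true
[2.2] false → false (antecedent false ⇒ implication holds) = true
[2.3.1] true AND true = true
[2.3] NOT true = false
[2] true AND true AND false = false
[root] exactly-one(true, false) = true
Overall: true → funded

Funded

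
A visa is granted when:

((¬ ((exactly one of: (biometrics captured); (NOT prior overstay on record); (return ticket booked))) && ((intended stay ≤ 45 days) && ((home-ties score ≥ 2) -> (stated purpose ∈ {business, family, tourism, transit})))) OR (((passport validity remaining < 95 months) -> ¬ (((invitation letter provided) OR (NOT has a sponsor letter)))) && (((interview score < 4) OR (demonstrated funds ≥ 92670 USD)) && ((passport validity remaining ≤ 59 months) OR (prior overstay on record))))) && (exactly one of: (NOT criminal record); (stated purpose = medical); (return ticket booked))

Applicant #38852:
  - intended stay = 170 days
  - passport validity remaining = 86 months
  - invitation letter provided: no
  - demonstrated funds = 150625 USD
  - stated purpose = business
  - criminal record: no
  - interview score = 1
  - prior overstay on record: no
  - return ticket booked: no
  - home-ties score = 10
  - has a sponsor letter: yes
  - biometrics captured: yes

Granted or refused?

Atomic conditions:
  biometrics captured: yes → true
  NOT prior overstay on record: no → true
  return ticket booked: no → false
  intended stay ≤ 45 days: 170 ≤ 45 is false
  home-ties score ≥ 2: 10 ≥ 2 is true
  stated purpose ∈ {business, family, tourism, transit}: business is in the set → true
  passport validity remaining < 95 months: 86 < 95 is true
  invitation letter provided: no → false
  NOT has a sponsor letter: yes → false
  interview score < 4: 1 < 4 is true
  demonstrated funds ≥ 92670 USD: 150625 ≥ 92670 is true
  passport validity remaining ≤ 59 months: 86 ≤ 59 is false
  prior overstay on record: no → false
  NOT criminal record: no → true
  stated purpose = medical: business == medical is false
Combine:
[1.1.1.1] exactly-one(true, true, false) = false
[1.1.1] NOT false = true
[1.1.2.2] true → true = true
[1.1.2] false AND true = false
[1.1] true AND false = false
[1.2.1.2.1] false OR false = false
[1.2.1.2] NOT false = true
[1.2.1] true → true = true
[1.2.2.1] true OR true = true
[1.2.2.2] false OR false = false
[1.2.2] true AND false = false
[1.2] true AND false = false
[1] false OR false = false
[2] exactly-one(true, false, false) = true
[root] false AND true = false
Overall: false → refused

Refused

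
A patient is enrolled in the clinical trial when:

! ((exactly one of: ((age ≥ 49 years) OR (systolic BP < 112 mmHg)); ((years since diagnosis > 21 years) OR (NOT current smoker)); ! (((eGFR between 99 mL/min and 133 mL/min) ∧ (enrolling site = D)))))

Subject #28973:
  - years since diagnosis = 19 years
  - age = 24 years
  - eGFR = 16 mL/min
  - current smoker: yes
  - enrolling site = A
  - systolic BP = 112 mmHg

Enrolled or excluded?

Excluded

Atomic conditions:
  age ≥ 49 years: 24 ≥ 49 is false
  systolic BP < 112 mmHg: 112 < 112 is false
  years since diagnosis > 21 years: 19 > 21 is false
  NOT current smoker: yes → false
  eGFR between 99 mL/min and 133 mL/min: 16 in [99, 133] is false
  enrolling site = D: A == D is false
Combine:
[1.1] false OR false = false
[1.2] false OR false = false
[1.3.1] false AND false = false
[1.3] NOT false = true
[1] exactly-one(false, false, true) = true
[root] NOT true = false
Overall: false → excluded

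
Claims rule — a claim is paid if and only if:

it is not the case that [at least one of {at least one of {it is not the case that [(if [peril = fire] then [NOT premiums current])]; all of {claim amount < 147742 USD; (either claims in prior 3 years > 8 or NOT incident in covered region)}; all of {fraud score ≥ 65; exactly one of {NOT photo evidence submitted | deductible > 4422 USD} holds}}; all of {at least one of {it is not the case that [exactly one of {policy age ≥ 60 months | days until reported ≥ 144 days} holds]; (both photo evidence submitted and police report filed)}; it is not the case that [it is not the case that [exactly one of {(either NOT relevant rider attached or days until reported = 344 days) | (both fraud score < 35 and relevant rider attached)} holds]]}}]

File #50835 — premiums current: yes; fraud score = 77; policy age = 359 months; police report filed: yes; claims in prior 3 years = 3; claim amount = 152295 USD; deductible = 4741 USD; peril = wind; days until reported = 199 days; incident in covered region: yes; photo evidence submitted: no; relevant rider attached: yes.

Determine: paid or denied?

Paid

Atomic conditions:
  peril = fire: wind == fire is false
  NOT premiums current: yes → false
  claim amount < 147742 USD: 152295 < 147742 is false
  claims in prior 3 years > 8: 3 > 8 is false
  NOT incident in covered region: yes → false
  fraud score ≥ 65: 77 ≥ 65 is true
  NOT photo evidence submitted: no → true
  deductible > 4422 USD: 4741 > 4422 is true
  policy age ≥ 60 months: 359 ≥ 60 is true
  days until reported ≥ 144 days: 199 ≥ 144 is true
  photo evidence submitted: no → false
  police report filed: yes → true
  NOT relevant rider attached: yes → false
  days until reported = 344 days: 199 == 344 is false
  fraud score < 35: 77 < 35 is false
  relevant rider attached: yes → true
Combine:
[1.1.1.1] false → false (antecedent false ⇒ implication holds) = true
[1.1.1] NOT true = false
[1.1.2.2] false OR false = false
[1.1.2] false AND false = false
[1.1.3.2] exactly-one(true, true) = false
[1.1.3] true AND false = false
[1.1] false OR false OR false = false
[1.2.1.1.1] exactly-one(true, true) = false
[1.2.1.1] NOT false = true
[1.2.1.2] false AND true = false
[1.2.1] true OR false = true
[1.2.2.1.1.1] false OR false = false
[1.2.2.1.1.2] false AND true = false
[1.2.2.1.1] exactly-one(false, false) = false
[1.2.2.1] NOT false = true
[1.2.2] NOT true = false
[1.2] true AND false = false
[1] false OR false = false
[root] NOT false = true
Overall: true → paid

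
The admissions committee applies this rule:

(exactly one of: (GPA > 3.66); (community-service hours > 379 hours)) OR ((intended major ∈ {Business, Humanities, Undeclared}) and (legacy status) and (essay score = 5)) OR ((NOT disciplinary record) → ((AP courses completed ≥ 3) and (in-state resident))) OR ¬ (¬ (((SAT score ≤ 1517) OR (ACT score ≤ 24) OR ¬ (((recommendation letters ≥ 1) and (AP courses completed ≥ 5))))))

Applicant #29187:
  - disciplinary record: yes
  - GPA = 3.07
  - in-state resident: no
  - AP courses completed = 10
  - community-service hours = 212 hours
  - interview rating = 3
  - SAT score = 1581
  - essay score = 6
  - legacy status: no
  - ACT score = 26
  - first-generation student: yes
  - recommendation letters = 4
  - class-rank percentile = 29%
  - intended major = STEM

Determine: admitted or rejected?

Admitted

Atomic conditions:
  GPA > 3.66: 3.07 > 3.66 is false
  community-service hours > 379 hours: 212 > 379 is false
  intended major ∈ {Business, Humanities, Undeclared}: STEM is not in the set → false
  legacy status: no → false
  essay score = 5: 6 == 5 is false
  NOT disciplinary record: yes → false
  AP courses completed ≥ 3: 10 ≥ 3 is true
  in-state resident: no → false
  SAT score ≤ 1517: 1581 ≤ 1517 is false
  ACT score ≤ 24: 26 ≤ 24 is false
  recommendation letters ≥ 1: 4 ≥ 1 is true
  AP courses completed ≥ 5: 10 ≥ 5 is true
Combine:
[1] exactly-one(false, false) = false
[2] false AND false AND false = false
[3.2] true AND false = false
[3] false → false (antecedent false ⇒ implication holds) = true
[4.1.1.3.1] true AND true = true
[4.1.1.3] NOT true = false
[4.1.1] false OR false OR false = false
[4.1] NOT false = true
[4] NOT true = false
[root] false OR false OR true OR false = true
Overall: true → admitted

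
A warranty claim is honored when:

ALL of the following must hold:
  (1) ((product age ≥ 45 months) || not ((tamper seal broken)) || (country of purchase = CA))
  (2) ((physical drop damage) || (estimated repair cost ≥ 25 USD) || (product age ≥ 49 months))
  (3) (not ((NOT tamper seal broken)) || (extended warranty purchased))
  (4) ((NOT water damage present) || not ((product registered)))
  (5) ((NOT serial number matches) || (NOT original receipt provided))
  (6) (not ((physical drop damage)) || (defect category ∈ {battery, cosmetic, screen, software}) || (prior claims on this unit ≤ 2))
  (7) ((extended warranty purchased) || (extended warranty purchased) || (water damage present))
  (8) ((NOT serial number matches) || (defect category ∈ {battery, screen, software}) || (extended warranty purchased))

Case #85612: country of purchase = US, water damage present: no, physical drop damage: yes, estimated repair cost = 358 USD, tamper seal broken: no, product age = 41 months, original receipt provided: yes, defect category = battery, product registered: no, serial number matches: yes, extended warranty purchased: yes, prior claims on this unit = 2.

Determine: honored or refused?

Atomic conditions:
  product age ≥ 45 months: 41 ≥ 45 is false
  tamper seal broken: no → false
  country of purchase = CA: US == CA is false
  physical drop damage: yes → true
  estimated repair cost ≥ 25 USD: 358 ≥ 25 is true
  product age ≥ 49 months: 41 ≥ 49 is false
  NOT tamper seal broken: no → true
  extended warranty purchased: yes → true
  NOT water damage present: no → true
  product registered: no → false
  NOT serial number matches: yes → false
  NOT original receipt provided: yes → false
  defect category ∈ {battery, cosmetic, screen, software}: battery is in the set → true
  prior claims on this unit ≤ 2: 2 ≤ 2 is true
  water damage present: no → false
  defect category ∈ {battery, screen, software}: battery is in the set → true
Combine:
[1.2] NOT false = true
[1] false OR true OR false = true
[2] true OR true OR false = true
[3.1] NOT true = false
[3] false OR true = true
[4.2] NOT false = true
[4] true OR true = true
[5] false OR false = false
[6.1] NOT true = false
[6] false OR true OR true = true
[7] true OR true OR false = true
[8] false OR true OR true = true
[root] true AND true AND true AND true AND false AND true AND true AND true = false
Overall: false → refused

Refused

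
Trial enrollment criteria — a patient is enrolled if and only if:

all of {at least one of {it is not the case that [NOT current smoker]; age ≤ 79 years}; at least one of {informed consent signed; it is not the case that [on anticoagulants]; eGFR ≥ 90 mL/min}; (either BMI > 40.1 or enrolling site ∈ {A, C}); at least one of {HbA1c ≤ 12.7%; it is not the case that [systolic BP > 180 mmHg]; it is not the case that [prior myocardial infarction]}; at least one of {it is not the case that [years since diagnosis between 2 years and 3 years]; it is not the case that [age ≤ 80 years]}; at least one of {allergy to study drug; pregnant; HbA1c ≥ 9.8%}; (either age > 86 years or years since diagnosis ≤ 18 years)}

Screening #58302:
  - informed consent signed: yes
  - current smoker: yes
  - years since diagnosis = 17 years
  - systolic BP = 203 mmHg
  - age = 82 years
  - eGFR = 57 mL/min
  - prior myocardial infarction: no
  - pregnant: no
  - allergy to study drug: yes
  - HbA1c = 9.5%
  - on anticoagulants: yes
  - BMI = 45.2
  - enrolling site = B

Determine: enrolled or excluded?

Enrolled

Atomic conditions:
  NOT current smoker: yes → false
  age ≤ 79 years: 82 ≤ 79 is false
  informed consent signed: yes → true
  on anticoagulants: yes → true
  eGFR ≥ 90 mL/min: 57 ≥ 90 is false
  BMI > 40.1: 45.2 > 40.1 is true
  enrolling site ∈ {A, C}: B is not in the set → false
  HbA1c ≤ 12.7%: 9.5 ≤ 12.7 is true
  systolic BP > 180 mmHg: 203 > 180 is true
  prior myocardial infarction: no → false
  years since diagnosis between 2 years and 3 years: 17 in [2, 3] is false
  age ≤ 80 years: 82 ≤ 80 is false
  allergy to study drug: yes → true
  pregnant: no → false
  HbA1c ≥ 9.8%: 9.5 ≥ 9.8 is false
  age > 86 years: 82 > 86 is false
  years since diagnosis ≤ 18 years: 17 ≤ 18 is true
Combine:
[1.1] NOT false = true
[1] true OR false = true
[2.2] NOT true = false
[2] true OR false OR false = true
[3] true OR false = true
[4.2] NOT true = false
[4.3] NOT false = true
[4] true OR false OR true = true
[5.1] NOT false = true
[5.2] NOT false = true
[5] true OR true = true
[6] true OR false OR false = true
[7] false OR true = true
[root] true AND true AND true AND true AND true AND true AND true = true
Overall: true → enrolled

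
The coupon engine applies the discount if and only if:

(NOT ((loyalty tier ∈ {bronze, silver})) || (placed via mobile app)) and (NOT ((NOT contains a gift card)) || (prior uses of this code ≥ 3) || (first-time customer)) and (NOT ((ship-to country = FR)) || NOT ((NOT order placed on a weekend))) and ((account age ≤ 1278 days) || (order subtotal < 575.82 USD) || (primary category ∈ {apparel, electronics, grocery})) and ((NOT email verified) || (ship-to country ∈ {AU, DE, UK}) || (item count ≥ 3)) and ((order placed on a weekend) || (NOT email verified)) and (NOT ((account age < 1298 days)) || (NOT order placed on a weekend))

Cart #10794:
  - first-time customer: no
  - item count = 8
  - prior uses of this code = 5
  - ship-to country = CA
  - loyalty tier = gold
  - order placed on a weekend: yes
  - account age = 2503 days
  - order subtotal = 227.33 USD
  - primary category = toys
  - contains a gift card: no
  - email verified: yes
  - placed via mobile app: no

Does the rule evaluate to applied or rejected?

Applied

Atomic conditions:
  loyalty tier ∈ {bronze, silver}: gold is not in the set → false
  placed via mobile app: no → false
  NOT contains a gift card: no → true
  prior uses of this code ≥ 3: 5 ≥ 3 is true
  first-time customer: no → false
  ship-to country = FR: CA == FR is false
  NOT order placed on a weekend: yes → false
  account age ≤ 1278 days: 2503 ≤ 1278 is false
  order subtotal < 575.82 USD: 227.33 < 575.82 is true
  primary category ∈ {apparel, electronics, grocery}: toys is not in the set → false
  NOT email verified: yes → false
  ship-to country ∈ {AU, DE, UK}: CA is not in the set → false
  item count ≥ 3: 8 ≥ 3 is true
  order placed on a weekend: yes → true
  account age < 1298 days: 2503 < 1298 is false
Combine:
[1.1] NOT false = true
[1] true OR false = true
[2.1] NOT true = false
[2] false OR true OR false = true
[3.1] NOT false = true
[3.2] NOT false = true
[3] true OR true = true
[4] false OR true OR false = true
[5] false OR false OR true = true
[6] true OR false = true
[7.1] NOT false = true
[7] true OR false = true
[root] true AND true AND true AND true AND true AND true AND true = true
Overall: true → applied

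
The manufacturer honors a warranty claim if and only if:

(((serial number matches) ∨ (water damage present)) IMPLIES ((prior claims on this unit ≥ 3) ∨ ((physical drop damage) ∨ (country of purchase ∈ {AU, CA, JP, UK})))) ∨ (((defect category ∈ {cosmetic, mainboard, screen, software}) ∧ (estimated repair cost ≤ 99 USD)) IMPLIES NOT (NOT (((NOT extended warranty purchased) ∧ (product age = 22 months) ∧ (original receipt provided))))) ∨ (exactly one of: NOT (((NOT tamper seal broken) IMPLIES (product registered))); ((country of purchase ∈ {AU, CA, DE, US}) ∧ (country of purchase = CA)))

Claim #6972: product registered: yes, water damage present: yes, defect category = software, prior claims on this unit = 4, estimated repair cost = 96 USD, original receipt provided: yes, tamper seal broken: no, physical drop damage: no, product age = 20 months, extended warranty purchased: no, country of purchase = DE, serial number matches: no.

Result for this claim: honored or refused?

Honored

Atomic conditions:
  serial number matches: no → false
  water damage present: yes → true
  prior claims on this unit ≥ 3: 4 ≥ 3 is true
  physical drop damage: no → false
  country of purchase ∈ {AU, CA, JP, UK}: DE is not in the set → false
  defect category ∈ {cosmetic, mainboard, screen, software}: software is in the set → true
  estimated repair cost ≤ 99 USD: 96 ≤ 99 is true
  NOT extended warranty purchased: no → true
  product age = 22 months: 20 == 22 is false
  original receipt provided: yes → true
  NOT tamper seal broken: no → true
  product registered: yes → true
  country of purchase ∈ {AU, CA, DE, US}: DE is in the set → true
  country of purchase = CA: DE == CA is false
Combine:
[1.1] false OR true = true
[1.2.2] false OR false = false
[1.2] true OR false = true
[1] true → true = true
[2.1] true AND true = true
[2.2.1.1] true AND false AND true = false
[2.2.1] NOT false = true
[2.2] NOT true = false
[2] true → false = false
[3.1.1] true → true = true
[3.1] NOT true = false
[3.2] true AND false = false
[3] exactly-one(false, false) = false
[root] true OR false OR false = true
Overall: true → honored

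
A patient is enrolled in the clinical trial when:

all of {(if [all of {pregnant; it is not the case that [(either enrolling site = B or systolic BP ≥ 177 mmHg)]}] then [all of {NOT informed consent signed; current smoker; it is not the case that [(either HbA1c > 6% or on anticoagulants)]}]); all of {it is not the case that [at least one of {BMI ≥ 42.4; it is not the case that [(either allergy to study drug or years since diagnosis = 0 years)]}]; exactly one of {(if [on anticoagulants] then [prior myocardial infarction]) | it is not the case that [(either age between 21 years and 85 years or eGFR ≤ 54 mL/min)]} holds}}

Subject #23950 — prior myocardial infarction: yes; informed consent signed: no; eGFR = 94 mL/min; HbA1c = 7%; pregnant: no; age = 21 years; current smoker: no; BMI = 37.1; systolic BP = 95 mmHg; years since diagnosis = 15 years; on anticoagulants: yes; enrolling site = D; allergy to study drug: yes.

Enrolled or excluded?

Atomic conditions:
  pregnant: no → false
  enrolling site = B: D == B is false
  systolic BP ≥ 177 mmHg: 95 ≥ 177 is false
  NOT informed consent signed: no → true
  current smoker: no → false
  HbA1c > 6%: 7 > 6 is true
  on anticoagulants: yes → true
  BMI ≥ 42.4: 37.1 ≥ 42.4 is false
  allergy to study drug: yes → true
  years since diagnosis = 0 years: 15 == 0 is false
  prior myocardial infarction: yes → true
  age between 21 years and 85 years: 21 in [21, 85] is true
  eGFR ≤ 54 mL/min: 94 ≤ 54 is false
Combine:
[1.1.2.1] false OR false = false
[1.1.2] NOT false = true
[1.1] false AND true = false
[1.2.3.1] true OR true = true
[1.2.3] NOT true = false
[1.2] true AND false AND false = false
[1] false → false (antecedent false ⇒ implication holds) = true
[2.1.1.2.1] true OR false = true
[2.1.1.2] NOT true = false
[2.1.1] false OR false = false
[2.1] NOT false = true
[2.2.1] true → true = true
[2.2.2.1] true OR false = true
[2.2.2] NOT true = false
[2.2] exactly-one(true, false) = true
[2] true AND true = true
[root] true AND true = true
Overall: true → enrolled

Enrolled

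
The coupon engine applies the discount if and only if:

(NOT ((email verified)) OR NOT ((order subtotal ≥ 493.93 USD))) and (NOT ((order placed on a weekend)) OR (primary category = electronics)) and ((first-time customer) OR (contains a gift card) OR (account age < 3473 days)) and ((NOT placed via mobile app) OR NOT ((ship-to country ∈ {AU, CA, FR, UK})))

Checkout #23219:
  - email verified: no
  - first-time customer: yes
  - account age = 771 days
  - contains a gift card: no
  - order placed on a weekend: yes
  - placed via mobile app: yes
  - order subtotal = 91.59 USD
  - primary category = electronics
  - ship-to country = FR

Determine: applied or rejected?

Atomic conditions:
  email verified: no → false
  order subtotal ≥ 493.93 USD: 91.59 ≥ 493.93 is false
  order placed on a weekend: yes → true
  primary category = electronics: electronics == electronics is true
  first-time customer: yes → true
  contains a gift card: no → false
  account age < 3473 days: 771 < 3473 is true
  NOT placed via mobile app: yes → false
  ship-to country ∈ {AU, CA, FR, UK}: FR is in the set → true
Combine:
[1.1] NOT false = true
[1.2] NOT false = true
[1] true OR true = true
[2.1] NOT true = false
[2] false OR true = true
[3] true OR false OR true = true
[4.2] NOT true = false
[4] false OR false = false
[root] true AND true AND true AND false = false
Overall: false → rejected

Rejected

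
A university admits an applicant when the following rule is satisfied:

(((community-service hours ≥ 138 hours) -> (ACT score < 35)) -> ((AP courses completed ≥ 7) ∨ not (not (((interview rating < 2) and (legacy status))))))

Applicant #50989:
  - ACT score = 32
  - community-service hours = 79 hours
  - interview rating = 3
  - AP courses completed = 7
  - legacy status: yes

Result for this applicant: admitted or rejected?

Atomic conditions:
  community-service hours ≥ 138 hours: 79 ≥ 138 is false
  ACT score < 35: 32 < 35 is true
  AP courses completed ≥ 7: 7 ≥ 7 is true
  interview rating < 2: 3 < 2 is false
  legacy status: yes → true
Combine:
[1] false → true (antecedent false ⇒ implication holds) = true
[2.2.1.1] false AND true = false
[2.2.1] NOT false = true
[2.2] NOT true = false
[2] true OR false = true
[root] true → true = true
Overall: true → admitted

Admitted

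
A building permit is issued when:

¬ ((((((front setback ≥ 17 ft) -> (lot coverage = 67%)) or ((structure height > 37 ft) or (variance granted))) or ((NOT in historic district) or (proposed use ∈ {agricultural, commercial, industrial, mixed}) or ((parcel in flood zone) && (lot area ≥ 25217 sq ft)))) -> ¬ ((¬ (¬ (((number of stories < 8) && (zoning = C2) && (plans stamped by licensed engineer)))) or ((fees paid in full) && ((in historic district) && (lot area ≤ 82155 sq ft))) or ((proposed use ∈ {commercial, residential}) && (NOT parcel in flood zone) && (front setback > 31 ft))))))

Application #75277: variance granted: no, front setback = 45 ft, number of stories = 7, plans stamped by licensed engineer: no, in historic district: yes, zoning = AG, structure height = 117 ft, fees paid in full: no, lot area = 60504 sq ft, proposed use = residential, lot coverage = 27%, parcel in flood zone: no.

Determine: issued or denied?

Atomic conditions:
  front setback ≥ 17 ft: 45 ≥ 17 is true
  lot coverage = 67%: 27 == 67 is false
  structure height > 37 ft: 117 > 37 is true
  variance granted: no → false
  NOT in historic district: yes → false
  proposed use ∈ {agricultural, commercial, industrial, mixed}: residential is not in the set → false
  parcel in flood zone: no → false
  lot area ≥ 25217 sq ft: 60504 ≥ 25217 is true
  number of stories < 8: 7 < 8 is true
  zoning = C2: AG == C2 is false
  plans stamped by licensed engineer: no → false
  fees paid in full: no → false
  in historic district: yes → true
  lot area ≤ 82155 sq ft: 60504 ≤ 82155 is true
  proposed use ∈ {commercial, residential}: residential is in the set → true
  NOT parcel in flood zone: no → true
  front setback > 31 ft: 45 > 31 is true
Combine:
[1.1.1.1] true → false = false
[1.1.1.2] true OR false = true
[1.1.1] false OR true = true
[1.1.2.3] false AND true = false
[1.1.2] false OR false OR false = false
[1.1] true OR false = true
[1.2.1.1.1.1] true AND false AND false = false
[1.2.1.1.1] NOT false = true
[1.2.1.1] NOT true = false
[1.2.1.2.2] true AND true = true
[1.2.1.2] false AND true = false
[1.2.1.3] true AND true AND true = true
[1.2.1] false OR false OR true = true
[1.2] NOT true = false
[1] true → false = false
[root] NOT false = true
Overall: true → issued

Issued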